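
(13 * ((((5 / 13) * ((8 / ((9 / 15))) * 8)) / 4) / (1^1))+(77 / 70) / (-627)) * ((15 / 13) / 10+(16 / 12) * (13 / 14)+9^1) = 20458207 / 14820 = 1380.45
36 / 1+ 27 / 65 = 2367 / 65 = 36.42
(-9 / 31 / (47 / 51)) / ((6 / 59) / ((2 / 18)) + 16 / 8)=-27081 / 250604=-0.11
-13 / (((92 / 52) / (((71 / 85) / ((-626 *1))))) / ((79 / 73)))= 947921 / 89339590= 0.01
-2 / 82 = -1 / 41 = -0.02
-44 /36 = -11 /9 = -1.22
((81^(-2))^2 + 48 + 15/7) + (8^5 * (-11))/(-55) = 9949431671486/1506635235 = 6603.74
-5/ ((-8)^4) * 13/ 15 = -13/ 12288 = -0.00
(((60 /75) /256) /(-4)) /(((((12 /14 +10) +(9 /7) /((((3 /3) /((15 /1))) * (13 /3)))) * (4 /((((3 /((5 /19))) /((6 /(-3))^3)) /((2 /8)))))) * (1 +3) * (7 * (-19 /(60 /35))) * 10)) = -117 /4992512000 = -0.00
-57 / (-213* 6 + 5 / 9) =513 / 11497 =0.04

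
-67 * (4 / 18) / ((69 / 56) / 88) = -660352 / 621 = -1063.37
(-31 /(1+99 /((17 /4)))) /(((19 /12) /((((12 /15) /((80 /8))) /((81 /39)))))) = -54808 /1765575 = -0.03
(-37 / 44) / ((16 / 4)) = -37 / 176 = -0.21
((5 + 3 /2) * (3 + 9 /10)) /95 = 507 /1900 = 0.27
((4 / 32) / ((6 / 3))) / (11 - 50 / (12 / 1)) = 3 / 328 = 0.01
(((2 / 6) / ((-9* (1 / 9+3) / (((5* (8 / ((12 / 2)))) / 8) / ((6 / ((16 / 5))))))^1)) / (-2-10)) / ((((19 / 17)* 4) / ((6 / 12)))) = 17 / 344736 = 0.00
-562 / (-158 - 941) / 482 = 281 / 264859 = 0.00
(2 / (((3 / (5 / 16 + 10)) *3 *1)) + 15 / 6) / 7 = 115 / 168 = 0.68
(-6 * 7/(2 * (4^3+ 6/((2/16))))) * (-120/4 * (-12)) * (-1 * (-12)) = -810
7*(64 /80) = 28 /5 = 5.60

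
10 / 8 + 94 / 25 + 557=56201 / 100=562.01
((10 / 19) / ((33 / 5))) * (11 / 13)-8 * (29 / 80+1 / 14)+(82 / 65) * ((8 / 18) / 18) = -4723577 / 1400490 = -3.37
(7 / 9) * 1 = 7 / 9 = 0.78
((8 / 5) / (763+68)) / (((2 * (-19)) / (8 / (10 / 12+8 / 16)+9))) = -0.00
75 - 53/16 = 1147/16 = 71.69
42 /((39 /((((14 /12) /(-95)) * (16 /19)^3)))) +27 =685939361 /25412595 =26.99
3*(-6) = -18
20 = 20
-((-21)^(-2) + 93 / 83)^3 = -1.42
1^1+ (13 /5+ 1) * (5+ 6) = 203 /5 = 40.60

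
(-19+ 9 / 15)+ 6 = -12.40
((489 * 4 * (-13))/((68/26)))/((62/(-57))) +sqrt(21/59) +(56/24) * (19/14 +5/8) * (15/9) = sqrt(1239)/59 +113150383/12648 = 8946.71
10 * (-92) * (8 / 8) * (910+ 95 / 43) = -36087000 / 43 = -839232.56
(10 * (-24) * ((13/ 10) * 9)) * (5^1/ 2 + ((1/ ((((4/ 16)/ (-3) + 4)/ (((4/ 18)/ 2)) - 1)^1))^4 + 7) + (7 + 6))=-22256758026828/ 352275361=-63180.00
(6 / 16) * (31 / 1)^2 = 2883 / 8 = 360.38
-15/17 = -0.88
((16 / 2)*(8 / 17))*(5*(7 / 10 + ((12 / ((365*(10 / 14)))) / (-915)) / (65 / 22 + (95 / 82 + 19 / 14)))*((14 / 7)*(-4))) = -6890246564096 / 65365920975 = -105.41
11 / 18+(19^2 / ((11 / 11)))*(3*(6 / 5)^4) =25271099 / 11250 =2246.32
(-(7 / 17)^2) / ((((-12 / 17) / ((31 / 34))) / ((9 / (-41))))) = -4557 / 94792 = -0.05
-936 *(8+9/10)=-41652/5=-8330.40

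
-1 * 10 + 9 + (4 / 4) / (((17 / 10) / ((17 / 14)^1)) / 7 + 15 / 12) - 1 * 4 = -125 / 29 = -4.31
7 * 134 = 938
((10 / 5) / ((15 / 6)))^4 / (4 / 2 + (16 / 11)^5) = 20614528 / 428336875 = 0.05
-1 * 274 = -274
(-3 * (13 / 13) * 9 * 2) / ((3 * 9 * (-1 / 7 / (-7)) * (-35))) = 14 / 5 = 2.80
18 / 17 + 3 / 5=141 / 85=1.66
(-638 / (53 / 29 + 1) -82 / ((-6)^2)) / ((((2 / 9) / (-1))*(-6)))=-168199 / 984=-170.93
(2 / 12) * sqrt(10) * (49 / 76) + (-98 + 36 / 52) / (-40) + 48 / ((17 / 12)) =49 * sqrt(10) / 456 + 64205 / 1768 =36.65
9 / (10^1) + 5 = 59 / 10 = 5.90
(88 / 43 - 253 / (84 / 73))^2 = 619014900625 / 13046544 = 47446.66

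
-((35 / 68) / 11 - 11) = 8193 / 748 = 10.95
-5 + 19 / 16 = -61 / 16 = -3.81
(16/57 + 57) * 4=13060/57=229.12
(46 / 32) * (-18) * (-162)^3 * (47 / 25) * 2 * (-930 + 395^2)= 320760623118582 / 5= 64152124623716.40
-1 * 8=-8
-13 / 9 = -1.44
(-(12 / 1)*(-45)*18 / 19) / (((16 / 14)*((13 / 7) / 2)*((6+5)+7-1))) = 119070 / 4199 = 28.36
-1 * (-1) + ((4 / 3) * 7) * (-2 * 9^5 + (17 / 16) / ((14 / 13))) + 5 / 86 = -1137509341 / 1032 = -1102237.73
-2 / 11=-0.18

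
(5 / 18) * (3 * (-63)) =-105 / 2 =-52.50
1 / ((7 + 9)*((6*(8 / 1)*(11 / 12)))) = 1 / 704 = 0.00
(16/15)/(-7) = -16/105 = -0.15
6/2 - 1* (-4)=7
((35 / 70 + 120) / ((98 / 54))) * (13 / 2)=84591 / 196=431.59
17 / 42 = 0.40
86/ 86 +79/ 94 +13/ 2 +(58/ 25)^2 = 403108/ 29375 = 13.72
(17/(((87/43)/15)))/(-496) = -0.25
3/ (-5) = -3/ 5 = -0.60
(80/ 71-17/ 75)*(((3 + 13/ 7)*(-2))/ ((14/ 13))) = -2118506/ 260925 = -8.12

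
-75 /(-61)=75 /61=1.23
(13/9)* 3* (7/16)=91/48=1.90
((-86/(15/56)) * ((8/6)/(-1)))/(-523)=-19264/23535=-0.82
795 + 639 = 1434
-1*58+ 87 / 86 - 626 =-58737 / 86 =-682.99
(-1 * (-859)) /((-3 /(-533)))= 152615.67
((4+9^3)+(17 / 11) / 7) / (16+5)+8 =69394 / 1617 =42.92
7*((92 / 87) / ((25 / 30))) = 1288 / 145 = 8.88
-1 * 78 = -78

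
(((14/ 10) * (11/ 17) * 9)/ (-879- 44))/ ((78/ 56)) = -6468/ 1019915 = -0.01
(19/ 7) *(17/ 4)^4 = 1586899/ 1792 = 885.55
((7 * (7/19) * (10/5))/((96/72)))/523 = 147/19874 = 0.01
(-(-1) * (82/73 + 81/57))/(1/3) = 10587/1387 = 7.63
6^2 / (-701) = -36 / 701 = -0.05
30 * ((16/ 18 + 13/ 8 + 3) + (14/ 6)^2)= 1315/ 4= 328.75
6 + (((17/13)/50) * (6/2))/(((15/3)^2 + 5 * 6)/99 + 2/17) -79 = -72.88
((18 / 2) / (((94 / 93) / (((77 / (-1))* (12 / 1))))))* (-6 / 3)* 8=131640.51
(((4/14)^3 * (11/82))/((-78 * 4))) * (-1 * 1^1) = 11/1096914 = 0.00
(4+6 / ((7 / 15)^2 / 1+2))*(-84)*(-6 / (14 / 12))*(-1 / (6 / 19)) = -4577328 / 499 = -9173.00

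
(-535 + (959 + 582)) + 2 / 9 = 9056 / 9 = 1006.22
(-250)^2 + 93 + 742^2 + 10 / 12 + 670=3682967 / 6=613827.83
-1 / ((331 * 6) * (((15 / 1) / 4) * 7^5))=-2 / 250340265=-0.00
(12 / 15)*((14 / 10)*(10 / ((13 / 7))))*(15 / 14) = 84 / 13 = 6.46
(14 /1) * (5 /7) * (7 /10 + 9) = 97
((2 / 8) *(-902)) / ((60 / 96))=-1804 / 5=-360.80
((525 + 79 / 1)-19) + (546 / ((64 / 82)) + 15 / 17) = 349641 / 272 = 1285.44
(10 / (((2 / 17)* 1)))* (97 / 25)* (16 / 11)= 26384 / 55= 479.71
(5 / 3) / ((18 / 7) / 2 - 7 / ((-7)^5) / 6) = 24010 / 18523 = 1.30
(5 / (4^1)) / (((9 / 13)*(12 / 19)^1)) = 1235 / 432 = 2.86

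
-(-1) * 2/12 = 1/6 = 0.17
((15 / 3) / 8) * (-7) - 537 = -4331 / 8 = -541.38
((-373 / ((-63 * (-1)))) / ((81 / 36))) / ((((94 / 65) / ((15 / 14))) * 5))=-0.39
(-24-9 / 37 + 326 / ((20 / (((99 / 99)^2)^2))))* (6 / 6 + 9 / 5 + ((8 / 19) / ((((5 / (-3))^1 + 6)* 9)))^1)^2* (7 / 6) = -557792642477 / 7618498875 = -73.22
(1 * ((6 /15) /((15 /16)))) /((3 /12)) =128 /75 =1.71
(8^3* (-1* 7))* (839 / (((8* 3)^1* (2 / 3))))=-187936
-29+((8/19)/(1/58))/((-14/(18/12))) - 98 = -17239/133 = -129.62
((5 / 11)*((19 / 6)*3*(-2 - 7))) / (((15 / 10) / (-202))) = 57570 / 11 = 5233.64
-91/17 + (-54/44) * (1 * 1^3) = -2461/374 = -6.58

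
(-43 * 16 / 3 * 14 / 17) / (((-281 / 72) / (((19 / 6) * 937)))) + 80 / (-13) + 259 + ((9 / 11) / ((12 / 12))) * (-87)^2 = 102488803922 / 683111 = 150032.43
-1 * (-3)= 3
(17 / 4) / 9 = 17 / 36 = 0.47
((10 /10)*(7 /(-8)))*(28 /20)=-49 /40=-1.22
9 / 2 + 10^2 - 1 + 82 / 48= 2525 / 24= 105.21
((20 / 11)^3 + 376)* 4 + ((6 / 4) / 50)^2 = 20338251979 / 13310000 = 1528.04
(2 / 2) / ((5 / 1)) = 1 / 5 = 0.20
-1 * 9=-9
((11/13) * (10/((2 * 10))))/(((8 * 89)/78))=33/712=0.05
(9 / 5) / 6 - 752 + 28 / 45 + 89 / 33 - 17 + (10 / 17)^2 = -218884103 / 286110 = -765.03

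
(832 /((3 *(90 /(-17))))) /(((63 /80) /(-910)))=14709760 /243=60533.99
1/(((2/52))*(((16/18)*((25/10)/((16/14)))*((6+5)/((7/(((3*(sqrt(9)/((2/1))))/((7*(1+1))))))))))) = 1456/55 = 26.47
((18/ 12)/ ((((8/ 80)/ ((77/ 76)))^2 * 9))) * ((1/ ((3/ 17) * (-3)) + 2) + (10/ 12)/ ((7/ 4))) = 783475/ 77976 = 10.05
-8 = -8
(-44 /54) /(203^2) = -22 /1112643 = -0.00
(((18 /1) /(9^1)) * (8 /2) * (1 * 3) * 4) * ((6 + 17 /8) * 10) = 7800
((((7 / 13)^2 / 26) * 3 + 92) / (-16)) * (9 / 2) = -3639555 / 140608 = -25.88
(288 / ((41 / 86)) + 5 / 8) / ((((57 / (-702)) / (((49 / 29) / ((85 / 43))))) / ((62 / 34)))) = -1515800711061 / 130575980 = -11608.57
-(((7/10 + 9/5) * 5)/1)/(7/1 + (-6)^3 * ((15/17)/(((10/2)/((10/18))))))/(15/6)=85/241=0.35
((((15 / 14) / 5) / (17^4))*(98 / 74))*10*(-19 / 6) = -665 / 6180554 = -0.00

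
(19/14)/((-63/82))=-779/441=-1.77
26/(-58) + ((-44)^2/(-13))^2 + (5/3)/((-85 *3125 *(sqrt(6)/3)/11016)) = 108692587/4901-108 *sqrt(6)/3125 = 22177.55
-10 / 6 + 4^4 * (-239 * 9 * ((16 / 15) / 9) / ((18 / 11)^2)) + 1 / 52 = -1539982997 / 63180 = -24374.53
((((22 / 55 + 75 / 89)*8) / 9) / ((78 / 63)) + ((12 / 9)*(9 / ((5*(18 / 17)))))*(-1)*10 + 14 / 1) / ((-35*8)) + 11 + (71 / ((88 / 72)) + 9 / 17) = 69.65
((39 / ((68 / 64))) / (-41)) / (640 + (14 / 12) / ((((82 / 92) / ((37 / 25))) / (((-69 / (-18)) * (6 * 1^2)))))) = -46800 / 35785187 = -0.00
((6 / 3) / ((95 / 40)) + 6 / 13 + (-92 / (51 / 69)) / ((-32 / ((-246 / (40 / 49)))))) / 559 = -786630061 / 375558560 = -2.09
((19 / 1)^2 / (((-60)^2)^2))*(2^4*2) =361 / 405000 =0.00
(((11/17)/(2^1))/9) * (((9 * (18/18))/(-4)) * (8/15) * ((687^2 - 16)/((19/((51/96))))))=-5191483/9120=-569.24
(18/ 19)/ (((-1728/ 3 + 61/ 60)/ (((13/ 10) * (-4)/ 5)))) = 5616/ 3277405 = 0.00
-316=-316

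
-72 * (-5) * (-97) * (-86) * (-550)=-1651716000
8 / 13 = 0.62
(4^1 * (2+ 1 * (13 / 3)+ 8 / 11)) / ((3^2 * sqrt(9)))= 932 / 891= 1.05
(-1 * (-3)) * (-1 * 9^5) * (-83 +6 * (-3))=17891847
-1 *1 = -1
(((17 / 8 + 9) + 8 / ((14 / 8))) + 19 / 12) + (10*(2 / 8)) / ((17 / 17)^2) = 3323 / 168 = 19.78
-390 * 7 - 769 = -3499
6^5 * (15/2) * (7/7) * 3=174960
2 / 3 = 0.67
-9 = -9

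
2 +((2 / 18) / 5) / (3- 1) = 181 / 90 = 2.01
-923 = -923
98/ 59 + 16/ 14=1158/ 413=2.80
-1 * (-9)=9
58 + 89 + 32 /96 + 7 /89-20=127.41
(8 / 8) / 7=1 / 7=0.14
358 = 358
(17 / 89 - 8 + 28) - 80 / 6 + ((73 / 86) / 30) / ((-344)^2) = 186338972257 / 27172312320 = 6.86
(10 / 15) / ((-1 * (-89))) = 2 / 267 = 0.01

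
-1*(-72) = 72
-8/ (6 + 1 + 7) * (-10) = 40/ 7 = 5.71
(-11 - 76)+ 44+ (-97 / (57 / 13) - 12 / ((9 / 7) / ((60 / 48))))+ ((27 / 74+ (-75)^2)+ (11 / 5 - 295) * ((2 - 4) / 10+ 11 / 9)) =553535387 / 105450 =5249.27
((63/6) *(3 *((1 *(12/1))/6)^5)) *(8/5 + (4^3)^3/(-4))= -330293376/5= -66058675.20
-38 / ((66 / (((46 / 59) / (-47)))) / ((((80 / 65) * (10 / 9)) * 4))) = 559360 / 10706553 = 0.05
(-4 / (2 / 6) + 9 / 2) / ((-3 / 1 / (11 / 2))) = 55 / 4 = 13.75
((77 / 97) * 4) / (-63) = -44 / 873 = -0.05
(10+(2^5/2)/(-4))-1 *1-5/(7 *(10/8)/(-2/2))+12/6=53/7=7.57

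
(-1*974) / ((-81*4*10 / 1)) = 487 / 1620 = 0.30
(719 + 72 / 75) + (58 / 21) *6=128893 / 175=736.53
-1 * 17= -17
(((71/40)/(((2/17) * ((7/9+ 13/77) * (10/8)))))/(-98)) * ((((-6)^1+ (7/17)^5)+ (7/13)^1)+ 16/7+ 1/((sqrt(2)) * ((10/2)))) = 718380029961/1745054365600 - 119493 * sqrt(2)/9184000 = 0.39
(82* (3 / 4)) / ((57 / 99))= 4059 / 38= 106.82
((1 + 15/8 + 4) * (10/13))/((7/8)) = 550/91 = 6.04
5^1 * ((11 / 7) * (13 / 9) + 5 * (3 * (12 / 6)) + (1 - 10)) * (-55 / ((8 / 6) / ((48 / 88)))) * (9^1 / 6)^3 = -494775 / 56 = -8835.27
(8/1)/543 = 8/543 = 0.01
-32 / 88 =-4 / 11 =-0.36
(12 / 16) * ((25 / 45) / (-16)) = -5 / 192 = -0.03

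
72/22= 36/11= 3.27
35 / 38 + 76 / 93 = 6143 / 3534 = 1.74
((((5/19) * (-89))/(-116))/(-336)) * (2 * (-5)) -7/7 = -368047/370272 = -0.99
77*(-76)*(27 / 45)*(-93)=1632708 / 5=326541.60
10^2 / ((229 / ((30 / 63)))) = 1000 / 4809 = 0.21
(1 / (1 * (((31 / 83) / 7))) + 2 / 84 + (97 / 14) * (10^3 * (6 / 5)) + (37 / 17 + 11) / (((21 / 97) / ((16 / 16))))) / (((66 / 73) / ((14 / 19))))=1506970609 / 220286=6840.97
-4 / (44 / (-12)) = 12 / 11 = 1.09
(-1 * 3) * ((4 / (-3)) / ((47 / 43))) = 172 / 47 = 3.66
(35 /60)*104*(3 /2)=91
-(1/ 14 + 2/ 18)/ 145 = -23/ 18270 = -0.00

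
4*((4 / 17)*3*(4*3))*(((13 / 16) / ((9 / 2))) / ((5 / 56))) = 5824 / 85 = 68.52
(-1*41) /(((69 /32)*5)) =-3.80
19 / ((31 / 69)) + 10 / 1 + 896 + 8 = 29645 / 31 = 956.29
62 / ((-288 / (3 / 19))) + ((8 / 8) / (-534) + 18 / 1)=17.96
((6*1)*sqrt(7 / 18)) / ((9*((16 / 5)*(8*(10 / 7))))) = 7*sqrt(14) / 2304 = 0.01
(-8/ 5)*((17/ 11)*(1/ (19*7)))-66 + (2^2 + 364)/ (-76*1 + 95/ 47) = -95034418/ 1338645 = -70.99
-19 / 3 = -6.33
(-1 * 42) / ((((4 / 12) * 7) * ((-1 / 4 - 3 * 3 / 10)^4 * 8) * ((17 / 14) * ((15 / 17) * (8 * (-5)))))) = 8400 / 279841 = 0.03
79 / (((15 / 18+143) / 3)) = 1422 / 863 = 1.65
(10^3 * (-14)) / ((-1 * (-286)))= -48.95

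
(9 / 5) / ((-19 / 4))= -36 / 95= -0.38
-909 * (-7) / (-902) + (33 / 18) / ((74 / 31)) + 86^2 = 1479745829 / 200244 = 7389.71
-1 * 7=-7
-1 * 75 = -75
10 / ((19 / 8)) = 80 / 19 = 4.21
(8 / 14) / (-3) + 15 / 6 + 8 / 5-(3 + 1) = -19 / 210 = -0.09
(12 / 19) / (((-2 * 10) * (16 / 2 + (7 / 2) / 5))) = -2 / 551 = -0.00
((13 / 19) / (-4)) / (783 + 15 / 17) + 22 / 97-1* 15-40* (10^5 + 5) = -392978187183845 / 98239272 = -4000214.77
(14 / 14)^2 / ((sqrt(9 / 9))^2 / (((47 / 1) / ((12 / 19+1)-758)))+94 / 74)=-33041 / 489756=-0.07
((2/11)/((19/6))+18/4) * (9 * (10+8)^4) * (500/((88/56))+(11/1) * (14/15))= 3251303130096/2299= 1414224936.97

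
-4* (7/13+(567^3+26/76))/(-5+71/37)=1110597258403/4693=236649746.09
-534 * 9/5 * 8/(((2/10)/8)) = -307584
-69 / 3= -23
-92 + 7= -85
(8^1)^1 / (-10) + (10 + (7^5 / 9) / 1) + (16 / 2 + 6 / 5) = 84863 / 45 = 1885.84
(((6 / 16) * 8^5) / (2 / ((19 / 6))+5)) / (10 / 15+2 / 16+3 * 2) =5603328 / 17441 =321.27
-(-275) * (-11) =-3025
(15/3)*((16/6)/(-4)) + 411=1223/3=407.67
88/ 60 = 22/ 15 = 1.47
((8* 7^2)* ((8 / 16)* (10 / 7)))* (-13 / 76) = -910 / 19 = -47.89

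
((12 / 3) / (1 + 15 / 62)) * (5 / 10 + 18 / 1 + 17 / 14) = 34224 / 539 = 63.50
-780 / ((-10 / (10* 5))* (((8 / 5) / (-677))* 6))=-1100125 / 4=-275031.25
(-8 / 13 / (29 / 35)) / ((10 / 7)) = -196 / 377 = -0.52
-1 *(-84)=84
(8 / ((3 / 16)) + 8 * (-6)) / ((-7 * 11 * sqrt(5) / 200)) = 640 * sqrt(5) / 231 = 6.20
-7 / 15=-0.47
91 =91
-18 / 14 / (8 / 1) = -9 / 56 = -0.16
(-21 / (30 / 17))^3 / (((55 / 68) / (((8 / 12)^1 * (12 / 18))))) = -57295406 / 61875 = -925.99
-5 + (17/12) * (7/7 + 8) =7.75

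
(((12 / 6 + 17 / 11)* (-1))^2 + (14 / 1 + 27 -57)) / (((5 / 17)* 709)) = -1411 / 85789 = -0.02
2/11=0.18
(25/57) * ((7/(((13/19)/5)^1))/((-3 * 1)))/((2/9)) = -875/26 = -33.65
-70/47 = -1.49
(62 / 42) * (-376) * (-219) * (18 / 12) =1276332 / 7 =182333.14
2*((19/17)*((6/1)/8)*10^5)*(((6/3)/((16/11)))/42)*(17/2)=653125/14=46651.79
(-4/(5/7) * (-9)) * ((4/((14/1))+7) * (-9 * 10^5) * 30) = -9914400000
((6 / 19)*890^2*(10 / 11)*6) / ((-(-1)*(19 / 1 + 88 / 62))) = 66818.11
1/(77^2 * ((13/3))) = 3/77077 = 0.00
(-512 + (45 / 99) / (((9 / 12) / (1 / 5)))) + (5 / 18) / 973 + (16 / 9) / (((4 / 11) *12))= -511.47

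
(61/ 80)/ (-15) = -61/ 1200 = -0.05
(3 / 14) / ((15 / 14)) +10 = 10.20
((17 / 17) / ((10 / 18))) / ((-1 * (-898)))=9 / 4490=0.00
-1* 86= -86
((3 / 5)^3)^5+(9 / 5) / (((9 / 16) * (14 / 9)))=2.06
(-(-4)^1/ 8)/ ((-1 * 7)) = -1/ 14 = -0.07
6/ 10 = 3/ 5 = 0.60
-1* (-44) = 44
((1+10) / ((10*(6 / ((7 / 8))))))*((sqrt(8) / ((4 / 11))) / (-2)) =-847*sqrt(2) / 1920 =-0.62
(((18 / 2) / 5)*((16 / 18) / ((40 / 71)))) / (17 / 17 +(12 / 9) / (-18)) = 1917 / 625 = 3.07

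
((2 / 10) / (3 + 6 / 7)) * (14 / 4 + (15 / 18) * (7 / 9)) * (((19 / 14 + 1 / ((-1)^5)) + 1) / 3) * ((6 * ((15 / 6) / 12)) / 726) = 133 / 793881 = 0.00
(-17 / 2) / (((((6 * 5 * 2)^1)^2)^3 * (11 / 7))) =-119 / 1026432000000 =-0.00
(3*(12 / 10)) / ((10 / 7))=63 / 25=2.52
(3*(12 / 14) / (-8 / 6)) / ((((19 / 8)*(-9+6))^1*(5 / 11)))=396 / 665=0.60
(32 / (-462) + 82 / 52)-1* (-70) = 429475 / 6006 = 71.51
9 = 9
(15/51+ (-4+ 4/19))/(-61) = 1129/19703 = 0.06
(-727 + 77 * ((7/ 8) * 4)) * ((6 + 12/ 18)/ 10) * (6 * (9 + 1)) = -18300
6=6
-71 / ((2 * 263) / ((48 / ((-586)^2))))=-426 / 22578287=-0.00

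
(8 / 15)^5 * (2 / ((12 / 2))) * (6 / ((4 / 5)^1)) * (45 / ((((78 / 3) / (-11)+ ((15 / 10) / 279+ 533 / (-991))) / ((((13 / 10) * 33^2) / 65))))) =-669936041984 / 18350290625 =-36.51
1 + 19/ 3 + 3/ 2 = 53/ 6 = 8.83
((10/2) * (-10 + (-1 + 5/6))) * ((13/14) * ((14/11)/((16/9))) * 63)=-749385/352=-2128.93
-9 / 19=-0.47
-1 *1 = -1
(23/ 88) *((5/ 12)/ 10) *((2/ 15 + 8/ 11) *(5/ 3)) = 1633/ 104544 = 0.02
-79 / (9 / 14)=-1106 / 9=-122.89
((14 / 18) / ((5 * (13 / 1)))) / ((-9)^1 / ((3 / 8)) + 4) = -0.00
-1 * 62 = -62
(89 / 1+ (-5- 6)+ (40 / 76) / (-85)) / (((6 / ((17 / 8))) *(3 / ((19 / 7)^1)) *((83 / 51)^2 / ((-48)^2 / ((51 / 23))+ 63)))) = 1002940755 / 96446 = 10398.99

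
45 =45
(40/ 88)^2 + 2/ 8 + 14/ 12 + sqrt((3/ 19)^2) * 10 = 88343/ 27588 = 3.20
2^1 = 2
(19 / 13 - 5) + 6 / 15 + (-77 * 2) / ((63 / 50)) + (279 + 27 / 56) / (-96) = -134470057 / 1048320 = -128.27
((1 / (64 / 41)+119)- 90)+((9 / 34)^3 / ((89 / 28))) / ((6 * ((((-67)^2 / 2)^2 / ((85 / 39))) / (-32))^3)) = 3035184018874456536857763934661 / 102399460837092893187036544832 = 29.64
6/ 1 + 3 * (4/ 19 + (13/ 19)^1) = 165/ 19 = 8.68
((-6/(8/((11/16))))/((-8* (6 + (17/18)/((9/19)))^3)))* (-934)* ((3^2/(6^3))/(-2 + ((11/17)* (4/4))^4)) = 228013367080257/84729976754528000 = 0.00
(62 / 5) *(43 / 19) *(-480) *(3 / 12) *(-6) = 383904 / 19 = 20205.47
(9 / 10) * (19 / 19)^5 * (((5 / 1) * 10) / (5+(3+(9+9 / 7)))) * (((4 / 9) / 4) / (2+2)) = 35 / 512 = 0.07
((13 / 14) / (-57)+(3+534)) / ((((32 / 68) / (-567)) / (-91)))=17898559497 / 304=58876840.45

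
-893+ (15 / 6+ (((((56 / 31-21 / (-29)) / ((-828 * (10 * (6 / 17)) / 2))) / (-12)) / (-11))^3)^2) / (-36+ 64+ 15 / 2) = -1330873637638615444757790223949476116761672809340251981199 / 1490457558161798425467729358976826074896105823533006848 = -892.93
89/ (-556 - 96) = -89/ 652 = -0.14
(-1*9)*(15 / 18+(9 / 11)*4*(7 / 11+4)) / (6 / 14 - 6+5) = 244041 / 968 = 252.11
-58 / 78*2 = -58 / 39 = -1.49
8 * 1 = 8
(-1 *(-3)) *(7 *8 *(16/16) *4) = 672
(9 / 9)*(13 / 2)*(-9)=-117 / 2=-58.50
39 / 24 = 1.62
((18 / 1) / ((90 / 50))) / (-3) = -10 / 3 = -3.33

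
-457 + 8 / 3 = -1363 / 3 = -454.33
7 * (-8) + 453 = 397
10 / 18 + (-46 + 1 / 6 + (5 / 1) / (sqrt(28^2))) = -45.10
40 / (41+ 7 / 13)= 26 / 27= 0.96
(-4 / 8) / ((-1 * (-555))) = -1 / 1110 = -0.00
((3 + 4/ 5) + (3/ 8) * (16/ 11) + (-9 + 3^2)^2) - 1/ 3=662/ 165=4.01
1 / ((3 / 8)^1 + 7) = 8 / 59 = 0.14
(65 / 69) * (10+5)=325 / 23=14.13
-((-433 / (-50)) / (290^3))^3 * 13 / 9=-1055375581 / 16320539222852625000000000000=-0.00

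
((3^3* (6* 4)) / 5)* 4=2592 / 5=518.40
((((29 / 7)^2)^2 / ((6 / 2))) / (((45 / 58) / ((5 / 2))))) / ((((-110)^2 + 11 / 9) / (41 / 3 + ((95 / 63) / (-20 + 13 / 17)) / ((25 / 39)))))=0.35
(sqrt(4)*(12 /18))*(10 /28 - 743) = -20794 /21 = -990.19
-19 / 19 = -1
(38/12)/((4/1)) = 0.79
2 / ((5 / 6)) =12 / 5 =2.40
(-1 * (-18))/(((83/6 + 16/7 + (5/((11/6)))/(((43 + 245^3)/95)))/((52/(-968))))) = -6022175796/100390540063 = -0.06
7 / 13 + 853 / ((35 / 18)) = 199847 / 455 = 439.22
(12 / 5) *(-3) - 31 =-38.20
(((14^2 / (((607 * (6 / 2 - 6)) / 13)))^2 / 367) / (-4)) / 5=-1623076 / 6084935235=-0.00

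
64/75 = 0.85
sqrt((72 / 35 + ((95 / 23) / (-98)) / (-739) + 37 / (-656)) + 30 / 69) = sqrt(23183059156477355) / 97562780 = 1.56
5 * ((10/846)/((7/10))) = 250/2961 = 0.08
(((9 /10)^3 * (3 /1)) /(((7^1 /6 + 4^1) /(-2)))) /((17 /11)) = -0.55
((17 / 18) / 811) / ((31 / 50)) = 425 / 226269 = 0.00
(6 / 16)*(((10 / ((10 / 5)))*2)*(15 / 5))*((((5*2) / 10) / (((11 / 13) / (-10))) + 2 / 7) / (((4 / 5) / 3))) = -74925 / 154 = -486.53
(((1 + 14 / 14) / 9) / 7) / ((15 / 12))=8 / 315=0.03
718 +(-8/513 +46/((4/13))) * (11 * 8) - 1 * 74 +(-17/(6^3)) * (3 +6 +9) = 28311877/2052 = 13797.21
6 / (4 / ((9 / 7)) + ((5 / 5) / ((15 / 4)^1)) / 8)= 540 / 283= 1.91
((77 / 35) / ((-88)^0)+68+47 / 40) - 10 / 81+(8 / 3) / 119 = 71.27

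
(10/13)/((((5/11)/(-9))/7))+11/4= -5401/52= -103.87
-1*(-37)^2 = -1369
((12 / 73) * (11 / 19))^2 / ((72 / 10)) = 2420 / 1923769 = 0.00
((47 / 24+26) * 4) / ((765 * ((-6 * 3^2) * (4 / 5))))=-671 / 198288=-0.00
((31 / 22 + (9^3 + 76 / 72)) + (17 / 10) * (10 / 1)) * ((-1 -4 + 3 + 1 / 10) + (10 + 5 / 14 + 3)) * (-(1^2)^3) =-8575.27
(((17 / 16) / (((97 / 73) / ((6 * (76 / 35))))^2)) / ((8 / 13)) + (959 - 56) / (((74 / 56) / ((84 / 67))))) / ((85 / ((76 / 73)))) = 2220903241697682 / 177295564124875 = 12.53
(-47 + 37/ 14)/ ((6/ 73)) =-15111/ 28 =-539.68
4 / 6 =2 / 3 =0.67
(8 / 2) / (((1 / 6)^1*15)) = 8 / 5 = 1.60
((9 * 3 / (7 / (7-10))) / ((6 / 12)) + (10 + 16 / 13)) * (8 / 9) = -8672 / 819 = -10.59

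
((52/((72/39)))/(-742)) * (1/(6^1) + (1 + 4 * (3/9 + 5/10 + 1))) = -2873/8904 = -0.32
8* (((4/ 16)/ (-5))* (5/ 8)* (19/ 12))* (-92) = 437/ 12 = 36.42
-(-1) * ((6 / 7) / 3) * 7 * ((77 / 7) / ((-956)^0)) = 22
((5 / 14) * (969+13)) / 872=2455 / 6104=0.40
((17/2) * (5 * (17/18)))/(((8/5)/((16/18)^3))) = 115600/6561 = 17.62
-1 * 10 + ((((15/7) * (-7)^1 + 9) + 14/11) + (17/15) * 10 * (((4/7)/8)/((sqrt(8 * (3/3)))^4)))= -217541/14784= -14.71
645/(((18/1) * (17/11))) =2365/102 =23.19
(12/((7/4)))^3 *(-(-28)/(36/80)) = 983040/49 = 20062.04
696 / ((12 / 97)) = 5626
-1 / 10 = -0.10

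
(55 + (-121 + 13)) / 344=-53 / 344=-0.15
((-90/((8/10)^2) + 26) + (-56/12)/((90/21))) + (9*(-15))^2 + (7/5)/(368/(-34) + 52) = 18109.32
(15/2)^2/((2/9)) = 2025/8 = 253.12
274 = 274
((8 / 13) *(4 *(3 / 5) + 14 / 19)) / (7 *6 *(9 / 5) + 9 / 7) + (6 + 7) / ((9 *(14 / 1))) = 397907 / 3101826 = 0.13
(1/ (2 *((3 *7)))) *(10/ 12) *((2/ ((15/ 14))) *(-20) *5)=-100/ 27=-3.70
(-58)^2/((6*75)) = 7.48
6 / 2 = 3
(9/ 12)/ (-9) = -1/ 12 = -0.08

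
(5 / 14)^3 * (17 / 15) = 0.05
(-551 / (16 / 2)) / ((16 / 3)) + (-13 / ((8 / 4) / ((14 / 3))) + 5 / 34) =-281359 / 6528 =-43.10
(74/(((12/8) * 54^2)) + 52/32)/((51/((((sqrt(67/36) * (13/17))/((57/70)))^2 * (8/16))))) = 398462880725/15080960600208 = 0.03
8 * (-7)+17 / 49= -2727 / 49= -55.65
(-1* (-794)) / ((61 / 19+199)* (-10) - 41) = -15086 / 39199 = -0.38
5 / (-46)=-5 / 46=-0.11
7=7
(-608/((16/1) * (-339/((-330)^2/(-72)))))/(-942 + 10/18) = 172425/957449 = 0.18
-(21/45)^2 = -49/225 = -0.22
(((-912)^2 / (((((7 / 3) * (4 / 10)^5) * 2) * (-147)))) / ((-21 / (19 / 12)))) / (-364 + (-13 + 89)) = -21434375 / 691488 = -31.00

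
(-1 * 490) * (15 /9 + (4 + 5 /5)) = -9800 /3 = -3266.67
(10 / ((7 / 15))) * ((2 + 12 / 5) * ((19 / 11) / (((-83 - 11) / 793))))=-452010 / 329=-1373.89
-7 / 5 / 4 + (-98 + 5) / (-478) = -743 / 4780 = -0.16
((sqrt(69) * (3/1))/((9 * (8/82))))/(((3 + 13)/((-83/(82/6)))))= -83 * sqrt(69)/64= -10.77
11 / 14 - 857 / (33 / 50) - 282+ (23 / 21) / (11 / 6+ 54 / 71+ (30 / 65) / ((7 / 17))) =-105079717151 / 66531234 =-1579.40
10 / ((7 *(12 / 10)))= 25 / 21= 1.19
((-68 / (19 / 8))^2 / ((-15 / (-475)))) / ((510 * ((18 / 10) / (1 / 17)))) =2560 / 1539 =1.66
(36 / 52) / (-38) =-0.02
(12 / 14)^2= 36 / 49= 0.73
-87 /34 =-2.56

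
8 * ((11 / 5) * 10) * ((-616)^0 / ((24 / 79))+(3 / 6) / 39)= 22682 / 39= 581.59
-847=-847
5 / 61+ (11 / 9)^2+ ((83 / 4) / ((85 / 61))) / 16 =67372123 / 26879040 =2.51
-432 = -432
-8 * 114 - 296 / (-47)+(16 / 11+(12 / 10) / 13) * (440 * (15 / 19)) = -4276456 / 11609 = -368.37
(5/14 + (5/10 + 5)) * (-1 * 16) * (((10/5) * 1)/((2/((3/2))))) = -984/7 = -140.57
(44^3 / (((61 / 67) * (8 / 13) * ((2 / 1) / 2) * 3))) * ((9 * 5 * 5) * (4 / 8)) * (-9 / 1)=-51313322.95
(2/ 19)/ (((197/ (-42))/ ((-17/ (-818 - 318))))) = -357/ 1063012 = -0.00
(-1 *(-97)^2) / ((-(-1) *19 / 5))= -47045 / 19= -2476.05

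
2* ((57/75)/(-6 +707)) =38/17525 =0.00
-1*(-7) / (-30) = -7 / 30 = -0.23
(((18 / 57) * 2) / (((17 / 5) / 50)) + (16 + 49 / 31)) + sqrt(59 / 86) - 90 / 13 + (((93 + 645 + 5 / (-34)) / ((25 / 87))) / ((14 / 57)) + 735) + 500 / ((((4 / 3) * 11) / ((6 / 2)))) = sqrt(5074) / 86 + 11337571569791 / 1002301300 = 11312.37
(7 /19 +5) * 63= 6426 /19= 338.21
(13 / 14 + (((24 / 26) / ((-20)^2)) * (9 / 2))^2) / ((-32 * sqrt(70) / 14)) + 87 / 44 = 87 / 44 - 43945103 * sqrt(70) / 7571200000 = 1.93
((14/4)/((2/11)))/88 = 7/32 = 0.22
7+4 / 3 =25 / 3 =8.33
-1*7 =-7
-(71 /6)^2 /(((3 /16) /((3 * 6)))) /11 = -40328 /33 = -1222.06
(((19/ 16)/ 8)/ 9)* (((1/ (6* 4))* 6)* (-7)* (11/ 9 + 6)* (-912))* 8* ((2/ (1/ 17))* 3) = 2792335/ 18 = 155129.72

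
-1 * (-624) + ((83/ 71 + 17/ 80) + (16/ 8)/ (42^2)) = 1566508487/ 2504880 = 625.38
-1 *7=-7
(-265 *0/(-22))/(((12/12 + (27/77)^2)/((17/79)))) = 0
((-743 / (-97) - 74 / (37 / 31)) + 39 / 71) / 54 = -20581 / 20661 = -1.00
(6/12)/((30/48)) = 4/5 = 0.80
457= 457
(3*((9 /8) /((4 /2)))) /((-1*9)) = -3 /16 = -0.19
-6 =-6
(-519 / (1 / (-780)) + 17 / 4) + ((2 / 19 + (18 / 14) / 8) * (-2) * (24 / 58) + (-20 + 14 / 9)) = 56208065149 / 138852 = 404805.59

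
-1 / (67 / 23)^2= -529 / 4489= -0.12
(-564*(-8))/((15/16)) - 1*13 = 23999/5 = 4799.80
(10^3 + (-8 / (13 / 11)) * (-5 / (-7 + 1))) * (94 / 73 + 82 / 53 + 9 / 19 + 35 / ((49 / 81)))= 58122810280 / 955643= 60820.63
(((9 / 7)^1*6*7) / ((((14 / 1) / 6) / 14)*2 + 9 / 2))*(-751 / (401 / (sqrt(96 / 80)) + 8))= -22.43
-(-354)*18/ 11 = 6372/ 11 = 579.27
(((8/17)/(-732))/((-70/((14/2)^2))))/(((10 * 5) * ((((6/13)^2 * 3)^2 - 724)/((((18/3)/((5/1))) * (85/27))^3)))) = -57778903/86157992671875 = -0.00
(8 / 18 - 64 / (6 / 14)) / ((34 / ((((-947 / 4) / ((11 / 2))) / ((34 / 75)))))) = 7931125 / 19074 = 415.81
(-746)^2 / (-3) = -556516 / 3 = -185505.33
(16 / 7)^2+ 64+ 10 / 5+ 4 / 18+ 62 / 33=355702 / 4851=73.33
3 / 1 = 3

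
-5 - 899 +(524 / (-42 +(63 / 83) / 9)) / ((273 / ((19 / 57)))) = -2575811596 / 2849301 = -904.02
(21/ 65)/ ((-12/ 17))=-119/ 260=-0.46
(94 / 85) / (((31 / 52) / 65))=63544 / 527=120.58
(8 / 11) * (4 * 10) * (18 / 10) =576 / 11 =52.36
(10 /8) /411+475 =780905 /1644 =475.00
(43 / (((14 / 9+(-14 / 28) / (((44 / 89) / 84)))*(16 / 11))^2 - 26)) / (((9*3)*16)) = 1888689 / 278730125920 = 0.00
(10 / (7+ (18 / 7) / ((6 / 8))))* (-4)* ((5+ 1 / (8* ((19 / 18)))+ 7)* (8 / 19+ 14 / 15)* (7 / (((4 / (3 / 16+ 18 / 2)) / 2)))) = -426784953 / 210824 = -2024.37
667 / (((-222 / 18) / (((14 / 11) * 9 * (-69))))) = 17396694 / 407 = 42743.72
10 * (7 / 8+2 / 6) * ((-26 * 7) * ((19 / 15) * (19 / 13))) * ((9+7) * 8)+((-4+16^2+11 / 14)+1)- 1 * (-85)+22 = -65616109 / 126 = -520762.77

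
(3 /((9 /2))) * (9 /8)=3 /4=0.75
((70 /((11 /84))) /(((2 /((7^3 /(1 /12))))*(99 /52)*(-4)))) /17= -17479280 /2057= -8497.46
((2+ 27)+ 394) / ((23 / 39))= 16497 / 23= 717.26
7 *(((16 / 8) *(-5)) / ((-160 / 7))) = 49 / 16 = 3.06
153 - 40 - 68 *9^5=-4015219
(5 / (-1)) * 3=-15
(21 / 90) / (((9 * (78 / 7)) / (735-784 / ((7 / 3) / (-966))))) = 756.90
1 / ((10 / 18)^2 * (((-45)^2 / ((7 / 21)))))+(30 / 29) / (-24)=-9259 / 217500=-0.04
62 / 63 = 0.98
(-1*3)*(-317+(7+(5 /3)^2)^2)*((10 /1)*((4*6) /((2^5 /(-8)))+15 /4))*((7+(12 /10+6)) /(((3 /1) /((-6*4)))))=5092972 /3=1697657.33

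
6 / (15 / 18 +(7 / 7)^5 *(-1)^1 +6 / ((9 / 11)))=36 / 43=0.84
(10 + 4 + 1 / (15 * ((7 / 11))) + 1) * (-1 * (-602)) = 9093.07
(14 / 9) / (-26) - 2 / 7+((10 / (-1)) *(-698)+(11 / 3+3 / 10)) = 57195857 / 8190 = 6983.62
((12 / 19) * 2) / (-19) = -24 / 361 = -0.07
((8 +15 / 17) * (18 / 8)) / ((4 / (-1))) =-1359 / 272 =-5.00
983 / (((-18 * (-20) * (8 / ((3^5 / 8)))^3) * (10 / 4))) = 1567219509 / 26214400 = 59.78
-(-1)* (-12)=-12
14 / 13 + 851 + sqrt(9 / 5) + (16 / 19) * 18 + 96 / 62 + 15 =3 * sqrt(5) / 5 + 6767128 / 7657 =885.12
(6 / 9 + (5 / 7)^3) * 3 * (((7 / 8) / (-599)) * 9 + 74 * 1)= 228.86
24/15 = 8/5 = 1.60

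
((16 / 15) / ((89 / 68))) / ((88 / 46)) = 0.43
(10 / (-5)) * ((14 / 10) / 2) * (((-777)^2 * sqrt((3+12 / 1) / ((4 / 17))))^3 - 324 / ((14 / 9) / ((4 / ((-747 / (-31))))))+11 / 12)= 46933 / 996 - 78558707388046647573 * sqrt(255) / 8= -156810244560931599283.13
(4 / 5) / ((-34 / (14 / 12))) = -7 / 255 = -0.03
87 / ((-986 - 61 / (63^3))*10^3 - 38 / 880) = -9571799160 / 108480422070893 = -0.00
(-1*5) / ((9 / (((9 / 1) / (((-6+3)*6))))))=5 / 18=0.28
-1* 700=-700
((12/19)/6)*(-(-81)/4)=81/38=2.13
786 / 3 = 262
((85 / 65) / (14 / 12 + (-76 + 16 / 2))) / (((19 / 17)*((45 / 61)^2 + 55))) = -3226107 / 10235516980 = -0.00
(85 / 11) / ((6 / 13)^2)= 14365 / 396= 36.28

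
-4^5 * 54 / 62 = -27648 / 31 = -891.87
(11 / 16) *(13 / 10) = 0.89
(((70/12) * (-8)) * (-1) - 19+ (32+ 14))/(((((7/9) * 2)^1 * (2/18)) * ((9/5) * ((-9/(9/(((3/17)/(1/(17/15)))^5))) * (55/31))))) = -64228125/154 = -417065.75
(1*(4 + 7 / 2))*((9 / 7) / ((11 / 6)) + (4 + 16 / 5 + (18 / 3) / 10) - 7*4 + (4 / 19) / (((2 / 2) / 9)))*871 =-336483849 / 2926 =-114997.90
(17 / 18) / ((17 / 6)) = 1 / 3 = 0.33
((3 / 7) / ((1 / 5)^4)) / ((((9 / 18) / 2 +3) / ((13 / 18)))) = 1250 / 21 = 59.52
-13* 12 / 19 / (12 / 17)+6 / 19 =-215 / 19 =-11.32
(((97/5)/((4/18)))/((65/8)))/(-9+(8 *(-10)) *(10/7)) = -24444/280475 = -0.09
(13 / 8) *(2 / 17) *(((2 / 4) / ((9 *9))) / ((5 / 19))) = 247 / 55080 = 0.00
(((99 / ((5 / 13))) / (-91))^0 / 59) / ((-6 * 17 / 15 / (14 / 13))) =-0.00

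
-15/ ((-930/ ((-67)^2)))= 4489/ 62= 72.40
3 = 3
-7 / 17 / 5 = -7 / 85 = -0.08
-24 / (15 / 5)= -8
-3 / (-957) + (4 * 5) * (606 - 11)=3796101 / 319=11900.00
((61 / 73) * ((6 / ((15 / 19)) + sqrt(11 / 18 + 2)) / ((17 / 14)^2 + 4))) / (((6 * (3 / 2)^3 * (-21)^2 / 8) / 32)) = 124928 * sqrt(94) / 171305523 + 9494528 / 285509205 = 0.04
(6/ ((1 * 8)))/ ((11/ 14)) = 21/ 22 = 0.95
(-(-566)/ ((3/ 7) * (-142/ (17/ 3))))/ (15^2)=-33677/ 143775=-0.23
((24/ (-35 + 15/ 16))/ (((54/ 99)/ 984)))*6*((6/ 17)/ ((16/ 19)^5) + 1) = -13982.58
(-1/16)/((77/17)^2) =-289/94864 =-0.00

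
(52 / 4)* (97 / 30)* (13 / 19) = 16393 / 570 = 28.76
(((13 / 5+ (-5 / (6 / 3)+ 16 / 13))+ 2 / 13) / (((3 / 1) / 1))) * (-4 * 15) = -386 / 13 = -29.69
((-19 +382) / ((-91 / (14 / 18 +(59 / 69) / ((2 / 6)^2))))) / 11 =-19294 / 6279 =-3.07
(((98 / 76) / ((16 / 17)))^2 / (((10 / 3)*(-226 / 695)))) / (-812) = 41335959 / 19382222848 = 0.00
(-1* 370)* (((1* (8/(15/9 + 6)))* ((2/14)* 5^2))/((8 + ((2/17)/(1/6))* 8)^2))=-4009875/541604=-7.40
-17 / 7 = -2.43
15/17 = 0.88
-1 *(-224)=224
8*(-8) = -64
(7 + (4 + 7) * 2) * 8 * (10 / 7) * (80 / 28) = 46400 / 49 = 946.94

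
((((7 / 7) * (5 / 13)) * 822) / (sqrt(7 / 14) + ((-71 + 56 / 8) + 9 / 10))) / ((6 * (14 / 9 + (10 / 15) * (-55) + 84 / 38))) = 2928375 * sqrt(2) / 14558521159 + 369560925 / 14558521159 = 0.03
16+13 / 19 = 317 / 19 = 16.68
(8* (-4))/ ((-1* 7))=32/ 7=4.57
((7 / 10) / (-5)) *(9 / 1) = -63 / 50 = -1.26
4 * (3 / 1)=12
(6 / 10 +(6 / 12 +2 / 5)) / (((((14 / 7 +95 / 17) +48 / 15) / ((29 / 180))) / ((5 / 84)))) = 0.00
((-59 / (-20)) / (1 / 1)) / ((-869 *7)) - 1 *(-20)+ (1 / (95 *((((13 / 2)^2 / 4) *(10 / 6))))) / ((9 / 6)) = 39064857379 / 1953251300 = 20.00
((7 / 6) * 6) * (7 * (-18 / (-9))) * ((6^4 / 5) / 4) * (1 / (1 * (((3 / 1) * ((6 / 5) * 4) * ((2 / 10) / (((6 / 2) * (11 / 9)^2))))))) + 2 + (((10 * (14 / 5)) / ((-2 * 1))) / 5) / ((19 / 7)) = 9882.64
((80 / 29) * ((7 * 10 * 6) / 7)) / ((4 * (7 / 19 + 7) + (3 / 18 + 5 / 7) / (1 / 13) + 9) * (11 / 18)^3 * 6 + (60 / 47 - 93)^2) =0.02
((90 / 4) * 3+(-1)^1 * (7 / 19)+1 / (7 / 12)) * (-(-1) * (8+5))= 238069 / 266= 895.00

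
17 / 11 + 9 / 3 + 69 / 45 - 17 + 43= 5293 / 165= 32.08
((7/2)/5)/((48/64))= 14/15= 0.93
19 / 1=19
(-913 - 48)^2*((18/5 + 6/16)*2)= 146839839/20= 7341991.95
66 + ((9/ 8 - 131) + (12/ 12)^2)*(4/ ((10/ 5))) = -767/ 4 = -191.75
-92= -92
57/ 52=1.10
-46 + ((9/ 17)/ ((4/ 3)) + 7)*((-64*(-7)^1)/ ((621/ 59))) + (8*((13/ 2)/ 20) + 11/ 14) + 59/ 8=826504801/ 2955960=279.61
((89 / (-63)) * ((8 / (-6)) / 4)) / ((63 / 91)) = 0.68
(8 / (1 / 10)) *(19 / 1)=1520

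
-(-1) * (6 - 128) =-122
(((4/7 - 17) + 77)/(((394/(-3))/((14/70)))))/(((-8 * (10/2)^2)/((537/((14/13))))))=1109979/4826500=0.23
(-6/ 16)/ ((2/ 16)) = -3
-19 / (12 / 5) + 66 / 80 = -851 / 120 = -7.09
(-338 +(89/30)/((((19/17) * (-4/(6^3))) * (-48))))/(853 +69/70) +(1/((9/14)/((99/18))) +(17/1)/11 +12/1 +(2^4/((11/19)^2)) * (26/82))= 14947726753637/405699030792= 36.84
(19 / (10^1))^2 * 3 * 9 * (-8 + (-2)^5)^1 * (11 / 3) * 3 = -214434 / 5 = -42886.80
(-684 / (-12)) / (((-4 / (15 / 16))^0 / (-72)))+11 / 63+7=-258100 / 63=-4096.83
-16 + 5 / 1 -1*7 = -18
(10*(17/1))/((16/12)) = 255/2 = 127.50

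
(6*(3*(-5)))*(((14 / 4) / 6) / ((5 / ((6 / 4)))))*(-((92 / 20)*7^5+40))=1218297.15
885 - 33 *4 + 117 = 870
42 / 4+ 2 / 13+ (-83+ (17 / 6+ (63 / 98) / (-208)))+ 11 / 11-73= -1236283 / 8736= -141.52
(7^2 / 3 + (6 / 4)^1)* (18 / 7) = 321 / 7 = 45.86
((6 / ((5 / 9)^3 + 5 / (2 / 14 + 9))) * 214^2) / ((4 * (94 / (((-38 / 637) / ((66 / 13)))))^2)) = 32138900064 / 21508616194835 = 0.00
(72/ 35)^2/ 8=648/ 1225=0.53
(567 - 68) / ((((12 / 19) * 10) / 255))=161177 / 8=20147.12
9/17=0.53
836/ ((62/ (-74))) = -30932/ 31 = -997.81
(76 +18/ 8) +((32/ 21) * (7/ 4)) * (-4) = 811/ 12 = 67.58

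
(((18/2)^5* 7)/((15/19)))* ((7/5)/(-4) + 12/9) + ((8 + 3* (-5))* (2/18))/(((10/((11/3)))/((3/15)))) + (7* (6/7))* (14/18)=278016991/540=514846.28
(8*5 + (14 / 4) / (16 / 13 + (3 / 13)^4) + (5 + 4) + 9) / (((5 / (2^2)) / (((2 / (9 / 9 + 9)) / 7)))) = 1714782 / 1233155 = 1.39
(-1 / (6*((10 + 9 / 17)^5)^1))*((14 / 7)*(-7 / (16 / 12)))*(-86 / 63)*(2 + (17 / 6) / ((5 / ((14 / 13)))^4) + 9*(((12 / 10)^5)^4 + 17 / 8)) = -1461436545828651229703541531001 / 216233211075856251525878906250000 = -0.01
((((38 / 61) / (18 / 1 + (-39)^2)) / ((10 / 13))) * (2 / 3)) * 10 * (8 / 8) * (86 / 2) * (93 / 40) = 17329 / 49410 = 0.35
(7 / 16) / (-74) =-7 / 1184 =-0.01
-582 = -582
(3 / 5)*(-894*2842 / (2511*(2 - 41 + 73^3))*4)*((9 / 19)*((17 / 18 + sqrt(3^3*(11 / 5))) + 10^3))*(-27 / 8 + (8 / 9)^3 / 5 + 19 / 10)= 38322949*sqrt(165) / 16184085525 + 690464572133 / 174788123670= 3.98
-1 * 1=-1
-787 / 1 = -787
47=47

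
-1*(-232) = 232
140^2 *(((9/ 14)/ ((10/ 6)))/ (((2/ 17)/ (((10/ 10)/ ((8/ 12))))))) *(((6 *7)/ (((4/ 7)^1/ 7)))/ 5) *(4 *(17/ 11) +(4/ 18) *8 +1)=88866030.27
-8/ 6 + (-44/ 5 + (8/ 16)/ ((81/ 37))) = -8023/ 810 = -9.90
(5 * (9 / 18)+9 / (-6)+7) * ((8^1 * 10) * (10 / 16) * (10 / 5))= 800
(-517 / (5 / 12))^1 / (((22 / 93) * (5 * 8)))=-13113 / 100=-131.13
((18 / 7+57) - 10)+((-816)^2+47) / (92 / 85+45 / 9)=396391684 / 3619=109530.72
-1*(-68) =68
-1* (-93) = 93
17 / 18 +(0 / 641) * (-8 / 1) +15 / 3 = 107 / 18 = 5.94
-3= -3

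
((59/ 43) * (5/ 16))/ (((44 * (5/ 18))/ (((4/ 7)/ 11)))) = 531/ 291368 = 0.00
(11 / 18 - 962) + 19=-16963 / 18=-942.39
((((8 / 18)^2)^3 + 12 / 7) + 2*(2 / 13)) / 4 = 24539470 / 48361131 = 0.51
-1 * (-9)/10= 9/10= 0.90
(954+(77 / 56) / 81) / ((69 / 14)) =4327421 / 22356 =193.57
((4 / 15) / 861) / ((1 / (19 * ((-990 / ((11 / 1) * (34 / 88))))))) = -6688 / 4879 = -1.37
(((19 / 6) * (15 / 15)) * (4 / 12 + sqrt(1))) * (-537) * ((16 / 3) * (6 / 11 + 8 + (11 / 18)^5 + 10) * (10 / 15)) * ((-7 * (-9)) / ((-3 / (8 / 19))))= 1328028.43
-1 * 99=-99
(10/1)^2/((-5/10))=-200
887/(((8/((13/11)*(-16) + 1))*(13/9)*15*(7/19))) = -9960123/40040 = -248.75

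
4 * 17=68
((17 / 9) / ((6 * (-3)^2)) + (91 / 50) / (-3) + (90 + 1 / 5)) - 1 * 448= -2177108 / 6075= -358.37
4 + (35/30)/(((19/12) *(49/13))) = 558/133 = 4.20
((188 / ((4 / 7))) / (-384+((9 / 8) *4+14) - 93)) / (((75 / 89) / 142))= -1187972 / 9825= -120.91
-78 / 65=-6 / 5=-1.20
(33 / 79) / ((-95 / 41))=-1353 / 7505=-0.18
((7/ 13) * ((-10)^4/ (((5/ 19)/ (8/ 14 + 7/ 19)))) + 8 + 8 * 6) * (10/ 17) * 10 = 25072800/ 221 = 113451.58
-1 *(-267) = 267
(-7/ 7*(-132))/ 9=14.67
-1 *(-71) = 71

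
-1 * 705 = -705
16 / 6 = 8 / 3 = 2.67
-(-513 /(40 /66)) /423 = 1881 /940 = 2.00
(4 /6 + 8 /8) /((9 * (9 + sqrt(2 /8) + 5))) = 10 /783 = 0.01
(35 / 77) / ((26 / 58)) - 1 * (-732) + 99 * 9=232234 / 143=1624.01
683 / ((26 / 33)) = 22539 / 26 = 866.88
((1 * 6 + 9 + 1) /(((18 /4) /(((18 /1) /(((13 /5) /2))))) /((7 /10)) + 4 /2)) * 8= 51.94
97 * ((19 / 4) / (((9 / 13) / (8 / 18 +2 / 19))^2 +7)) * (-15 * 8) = -82563672360 / 12821509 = -6439.47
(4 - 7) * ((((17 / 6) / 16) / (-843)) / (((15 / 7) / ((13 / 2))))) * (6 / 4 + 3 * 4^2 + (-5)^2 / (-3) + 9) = 465647 / 4855680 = 0.10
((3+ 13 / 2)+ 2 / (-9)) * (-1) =-167 / 18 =-9.28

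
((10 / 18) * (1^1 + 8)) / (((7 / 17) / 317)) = 26945 / 7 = 3849.29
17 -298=-281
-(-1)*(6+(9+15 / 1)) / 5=6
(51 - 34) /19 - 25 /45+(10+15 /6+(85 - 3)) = 32435 /342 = 94.84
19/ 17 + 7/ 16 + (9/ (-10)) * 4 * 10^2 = -97497/ 272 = -358.44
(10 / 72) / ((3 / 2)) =5 / 54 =0.09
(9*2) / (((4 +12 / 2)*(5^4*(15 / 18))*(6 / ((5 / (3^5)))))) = 1 / 84375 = 0.00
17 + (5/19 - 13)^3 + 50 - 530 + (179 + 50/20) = -32206593/13718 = -2347.76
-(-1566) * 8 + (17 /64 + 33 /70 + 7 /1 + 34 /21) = 84251033 /6720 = 12537.36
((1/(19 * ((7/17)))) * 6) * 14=204/19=10.74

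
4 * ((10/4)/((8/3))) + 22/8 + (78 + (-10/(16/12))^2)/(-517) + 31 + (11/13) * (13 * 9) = 281745/2068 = 136.24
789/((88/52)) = 10257/22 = 466.23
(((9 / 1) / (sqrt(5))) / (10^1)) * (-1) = -9 * sqrt(5) / 50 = -0.40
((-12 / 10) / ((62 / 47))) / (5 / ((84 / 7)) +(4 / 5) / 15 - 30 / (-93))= -940 / 819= -1.15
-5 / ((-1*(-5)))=-1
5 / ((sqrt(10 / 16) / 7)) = 14 * sqrt(10) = 44.27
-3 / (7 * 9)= -1 / 21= -0.05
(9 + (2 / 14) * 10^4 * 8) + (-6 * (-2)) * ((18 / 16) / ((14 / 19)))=320765 / 28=11455.89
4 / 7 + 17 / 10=159 / 70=2.27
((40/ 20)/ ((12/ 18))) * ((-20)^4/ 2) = 240000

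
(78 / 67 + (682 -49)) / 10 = 42489 / 670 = 63.42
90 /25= 18 /5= 3.60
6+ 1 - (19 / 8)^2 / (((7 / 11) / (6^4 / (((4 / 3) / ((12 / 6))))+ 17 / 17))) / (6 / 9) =-23164513 / 896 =-25853.25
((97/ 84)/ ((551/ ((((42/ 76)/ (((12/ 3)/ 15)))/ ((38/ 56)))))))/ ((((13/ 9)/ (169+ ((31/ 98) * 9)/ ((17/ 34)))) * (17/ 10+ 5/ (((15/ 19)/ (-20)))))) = -420349500/ 67860277849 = -0.01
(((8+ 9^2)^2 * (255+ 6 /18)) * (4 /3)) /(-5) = -24269944 /45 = -539332.09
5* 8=40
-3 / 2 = -1.50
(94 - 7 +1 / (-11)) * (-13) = -12428 / 11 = -1129.82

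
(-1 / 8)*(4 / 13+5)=-0.66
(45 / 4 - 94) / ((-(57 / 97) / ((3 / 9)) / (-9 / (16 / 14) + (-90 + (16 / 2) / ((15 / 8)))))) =-360657931 / 82080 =-4393.98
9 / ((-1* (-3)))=3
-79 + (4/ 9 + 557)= 4306/ 9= 478.44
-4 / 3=-1.33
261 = 261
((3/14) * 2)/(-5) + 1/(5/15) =102/35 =2.91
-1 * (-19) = 19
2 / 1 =2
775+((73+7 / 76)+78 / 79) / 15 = 70241273 / 90060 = 779.94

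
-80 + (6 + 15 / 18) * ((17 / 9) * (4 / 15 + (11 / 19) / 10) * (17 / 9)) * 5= -2240255 / 55404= -40.43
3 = 3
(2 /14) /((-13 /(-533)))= 41 /7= 5.86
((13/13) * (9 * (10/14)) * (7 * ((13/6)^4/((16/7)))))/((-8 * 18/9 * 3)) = -999635/110592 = -9.04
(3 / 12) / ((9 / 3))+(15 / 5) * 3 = 9.08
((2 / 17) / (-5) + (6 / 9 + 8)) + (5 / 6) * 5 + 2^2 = 8573 / 510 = 16.81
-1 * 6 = -6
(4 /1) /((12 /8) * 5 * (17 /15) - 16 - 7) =-8 /29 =-0.28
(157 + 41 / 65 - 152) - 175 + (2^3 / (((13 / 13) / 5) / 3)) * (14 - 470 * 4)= -224089.37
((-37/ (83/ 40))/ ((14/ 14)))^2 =2190400/ 6889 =317.96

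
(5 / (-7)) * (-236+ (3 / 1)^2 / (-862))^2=-29563028915 / 743044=-39786.38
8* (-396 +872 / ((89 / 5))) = -247072 / 89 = -2776.09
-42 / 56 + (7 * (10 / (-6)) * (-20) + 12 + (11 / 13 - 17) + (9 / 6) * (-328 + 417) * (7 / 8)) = 215431 / 624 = 345.24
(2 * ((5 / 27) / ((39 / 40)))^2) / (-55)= -16000 / 12196899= -0.00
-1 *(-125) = 125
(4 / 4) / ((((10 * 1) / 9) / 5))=9 / 2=4.50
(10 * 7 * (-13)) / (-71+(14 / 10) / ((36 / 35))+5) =2520 / 179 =14.08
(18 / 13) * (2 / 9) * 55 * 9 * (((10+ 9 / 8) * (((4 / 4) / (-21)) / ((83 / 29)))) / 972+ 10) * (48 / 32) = 573409265 / 250992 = 2284.57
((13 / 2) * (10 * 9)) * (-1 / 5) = -117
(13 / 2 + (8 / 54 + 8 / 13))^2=52.76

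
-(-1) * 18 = 18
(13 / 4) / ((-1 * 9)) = -13 / 36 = -0.36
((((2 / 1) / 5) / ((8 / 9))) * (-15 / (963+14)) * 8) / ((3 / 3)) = -54 / 977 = -0.06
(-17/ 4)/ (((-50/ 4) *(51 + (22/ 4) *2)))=17/ 3100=0.01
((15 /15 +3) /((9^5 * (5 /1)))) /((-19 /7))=-28 /5609655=-0.00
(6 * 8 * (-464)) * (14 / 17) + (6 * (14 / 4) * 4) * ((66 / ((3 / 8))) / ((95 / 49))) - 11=-17324453 / 1615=-10727.22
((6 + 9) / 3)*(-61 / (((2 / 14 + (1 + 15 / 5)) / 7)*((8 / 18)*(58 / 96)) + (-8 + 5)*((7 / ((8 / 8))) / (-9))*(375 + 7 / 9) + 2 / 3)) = -1614060 / 4644473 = -0.35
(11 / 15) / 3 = 11 / 45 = 0.24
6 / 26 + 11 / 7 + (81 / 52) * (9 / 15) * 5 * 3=443 / 28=15.82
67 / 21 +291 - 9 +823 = 23272 / 21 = 1108.19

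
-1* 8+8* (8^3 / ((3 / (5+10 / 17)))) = 388712 / 51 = 7621.80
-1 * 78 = -78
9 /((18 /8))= 4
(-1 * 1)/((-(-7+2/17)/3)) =-17/39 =-0.44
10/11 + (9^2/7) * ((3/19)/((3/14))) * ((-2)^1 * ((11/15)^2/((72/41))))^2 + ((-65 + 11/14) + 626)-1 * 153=244645404617/592515000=412.89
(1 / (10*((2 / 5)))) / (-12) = -1 / 48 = -0.02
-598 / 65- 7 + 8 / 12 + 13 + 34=472 / 15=31.47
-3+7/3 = -2/3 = -0.67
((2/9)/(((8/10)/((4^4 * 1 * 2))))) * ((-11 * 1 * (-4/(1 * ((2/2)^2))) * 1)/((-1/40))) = -2252800/9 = -250311.11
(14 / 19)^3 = 2744 / 6859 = 0.40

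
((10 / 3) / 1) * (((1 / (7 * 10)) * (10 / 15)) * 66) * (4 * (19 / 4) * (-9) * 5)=-12540 / 7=-1791.43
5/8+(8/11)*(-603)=-38537/88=-437.92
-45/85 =-9/17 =-0.53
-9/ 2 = -4.50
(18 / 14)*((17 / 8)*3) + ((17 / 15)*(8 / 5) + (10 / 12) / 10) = 42391 / 4200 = 10.09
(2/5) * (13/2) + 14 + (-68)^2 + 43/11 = 255448/55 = 4644.51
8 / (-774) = -4 / 387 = -0.01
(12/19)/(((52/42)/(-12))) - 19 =-6205/247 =-25.12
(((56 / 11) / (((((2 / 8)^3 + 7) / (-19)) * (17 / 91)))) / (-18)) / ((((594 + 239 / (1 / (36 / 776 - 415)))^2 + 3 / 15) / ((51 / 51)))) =583050890240 / 1381913236603164283227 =0.00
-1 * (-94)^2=-8836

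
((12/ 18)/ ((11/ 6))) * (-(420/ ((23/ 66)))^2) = -279417600/ 529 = -528199.62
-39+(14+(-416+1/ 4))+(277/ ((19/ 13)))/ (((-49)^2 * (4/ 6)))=-80404691/ 182476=-440.63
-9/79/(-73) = 9/5767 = 0.00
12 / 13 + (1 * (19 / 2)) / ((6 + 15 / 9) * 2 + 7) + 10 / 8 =9053 / 3484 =2.60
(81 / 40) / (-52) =-81 / 2080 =-0.04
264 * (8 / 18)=117.33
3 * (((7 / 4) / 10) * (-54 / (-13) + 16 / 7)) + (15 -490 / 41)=68539 / 10660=6.43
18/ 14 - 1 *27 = -180/ 7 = -25.71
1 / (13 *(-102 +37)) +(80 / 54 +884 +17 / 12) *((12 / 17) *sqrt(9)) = 80938274 / 43095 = 1878.14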